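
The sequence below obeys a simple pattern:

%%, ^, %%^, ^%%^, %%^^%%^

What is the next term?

^%%^%%^^%%^

Each term (from the third on) is the two preceding terms concatenated in order: term 3 = %%·^ = %%^.
The next term joins ^%%^ and %%^^%%^.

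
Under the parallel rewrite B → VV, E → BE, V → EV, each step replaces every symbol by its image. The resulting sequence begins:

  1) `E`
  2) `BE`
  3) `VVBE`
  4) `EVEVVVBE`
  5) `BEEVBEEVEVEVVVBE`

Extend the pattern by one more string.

Rewriting the 16 symbols of BEEVBEEVEVEVVVBE one by one yields VV BE BE EV VV BE BE EV BE EV BE EV EV EV VV BE; concatenated:

VVBEBEEVVVBEBEEVBEEVBEEVEVEVVVBE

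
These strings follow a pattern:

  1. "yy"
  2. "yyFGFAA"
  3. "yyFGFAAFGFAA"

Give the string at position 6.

The strings grow by a fixed suffix FGFAA each time.
From yyFGFAAFGFAA, 3 further steps: yyFGFAAFGFAA → yyFGFAAFGFAAFGFAA → yyFGFAAFGFAAFGFAAFGFAA → (answer).

yyFGFAAFGFAAFGFAAFGFAAFGFAA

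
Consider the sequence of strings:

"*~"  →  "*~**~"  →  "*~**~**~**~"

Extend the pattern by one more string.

*~**~**~**~**~**~**~**~

Every step duplicates the string with '*' between the halves.
So the next term is two copies of *~**~**~**~ with '*' between the halves.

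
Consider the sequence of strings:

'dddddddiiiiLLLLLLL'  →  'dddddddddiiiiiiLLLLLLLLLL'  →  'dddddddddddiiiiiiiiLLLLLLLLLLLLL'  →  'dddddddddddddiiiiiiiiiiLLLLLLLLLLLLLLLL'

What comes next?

dddddddddddddddiiiiiiiiiiiiLLLLLLLLLLLLLLLLLLL

The n-th term is 2n+3 d's then 2n i's then 3n+1 L's, where the shown terms are n = 2, 3, 4, 5.
For the next term, n = 6, so the run lengths are 15, 12, 19.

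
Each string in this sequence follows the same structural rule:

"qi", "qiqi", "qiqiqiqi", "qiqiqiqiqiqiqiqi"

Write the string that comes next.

Every step duplicates the string.
So the next term is two copies of qiqiqiqiqiqiqiqi.

qiqiqiqiqiqiqiqiqiqiqiqiqiqiqiqi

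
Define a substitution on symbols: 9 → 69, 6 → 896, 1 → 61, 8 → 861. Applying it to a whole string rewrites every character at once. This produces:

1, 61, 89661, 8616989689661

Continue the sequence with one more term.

Rewriting the 13 symbols of 8616989689661 one by one yields 861 896 61 896 69 861 69 896 861 69 896 896 61; concatenated:

8618966189669861698968616989689661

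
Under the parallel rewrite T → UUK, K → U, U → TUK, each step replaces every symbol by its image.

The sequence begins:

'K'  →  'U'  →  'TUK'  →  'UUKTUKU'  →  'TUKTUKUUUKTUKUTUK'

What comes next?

UUKTUKUUUKTUKUTUKTUKTUKUUUKTUKUTUKUUKTUKU

Replace each of the 17 characters of TUKTUKUUUKTUKUTUK in place — UUK TUK U UUK TUK U TUK TUK TUK U UUK TUK U TUK UUK TUK U — and concatenate.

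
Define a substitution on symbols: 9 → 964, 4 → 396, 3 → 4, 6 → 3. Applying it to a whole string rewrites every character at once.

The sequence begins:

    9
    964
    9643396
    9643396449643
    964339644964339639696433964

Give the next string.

Replace each of the 27 characters of 964339644964339639696433964 in place — 964 3 396 4 4 964 3 396 396 964 3 396 4 4 964 3 4 964 3 964 3 396 4 4 964 3 396 — and concatenate.

96433964496433963969643396449643496439643396449643396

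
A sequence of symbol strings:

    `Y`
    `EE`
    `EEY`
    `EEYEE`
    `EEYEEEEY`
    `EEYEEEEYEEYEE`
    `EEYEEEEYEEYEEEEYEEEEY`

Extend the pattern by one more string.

Each term (from the third on) is the previous term followed by the one before it: term 3 = EE·Y = EEY.
The next term joins EEYEEEEYEEYEEEEYEEEEY and EEYEEEEYEEYEE.

EEYEEEEYEEYEEEEYEEEEYEEYEEEEYEEYEE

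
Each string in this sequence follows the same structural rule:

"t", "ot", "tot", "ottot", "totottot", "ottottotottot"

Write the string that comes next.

From term 3 onward, concatenate the second-to-last term with the last: t·ot = tot, ot·tot = ottot, …
Continuing: totottot · ottottotottot gives term 7.

totottotottottotottot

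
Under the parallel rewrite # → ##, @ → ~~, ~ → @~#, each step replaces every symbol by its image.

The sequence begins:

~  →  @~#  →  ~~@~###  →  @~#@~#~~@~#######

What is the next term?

Replace each of the 17 characters of @~#@~#~~@~####### in place — ~~ @~# ## ~~ @~# ## @~# @~# ~~ @~# ## ## ## ## ## ## ## — and concatenate.

~~@~###~~@~###@~#@~#~~@~###############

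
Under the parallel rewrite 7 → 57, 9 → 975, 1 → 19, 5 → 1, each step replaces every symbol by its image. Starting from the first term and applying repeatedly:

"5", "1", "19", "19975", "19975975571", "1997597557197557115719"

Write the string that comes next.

Rewriting the 22 symbols of 1997597557197557115719 one by one yields 19 975 975 57 1 975 57 1 1 57 19 975 57 1 1 57 19 19 1 57 19 975; concatenated:

1997597557197557115719975571157191915719975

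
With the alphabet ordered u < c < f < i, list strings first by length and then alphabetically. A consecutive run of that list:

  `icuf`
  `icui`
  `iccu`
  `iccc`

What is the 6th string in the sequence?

Continuing the enumeration 2 steps past iccc: iccc → iccf → (answer).

icci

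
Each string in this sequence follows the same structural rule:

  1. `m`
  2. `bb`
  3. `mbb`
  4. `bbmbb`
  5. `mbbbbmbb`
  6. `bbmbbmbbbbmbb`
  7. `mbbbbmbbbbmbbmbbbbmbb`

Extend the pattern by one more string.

bbmbbmbbbbmbbmbbbbmbbbbmbbmbbbbmbb

From term 3 onward, concatenate the second-to-last term with the last: m·bb = mbb, bb·mbb = bbmbb, …
Continuing: bbmbbmbbbbmbb · mbbbbmbbbbmbbmbbbbmbb gives term 8.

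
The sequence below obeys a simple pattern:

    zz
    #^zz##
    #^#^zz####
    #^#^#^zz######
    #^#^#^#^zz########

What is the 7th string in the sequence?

s(k+1) = #^·s(k)·##, so each term gains #^ as a prefix and ## as a suffix.
From #^#^#^#^zz########, 2 further steps: #^#^#^#^zz######## → #^#^#^#^#^zz########## → (answer).

#^#^#^#^#^#^zz############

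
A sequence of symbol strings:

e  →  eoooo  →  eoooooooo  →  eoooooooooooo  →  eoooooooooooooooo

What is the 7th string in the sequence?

eoooooooooooooooooooooooo

Every step adds oooo to the end: s(k+1) = s(k)·oooo.
From eoooooooooooooooo, 2 further steps: eoooooooooooooooo → eoooooooooooooooooooo → (answer).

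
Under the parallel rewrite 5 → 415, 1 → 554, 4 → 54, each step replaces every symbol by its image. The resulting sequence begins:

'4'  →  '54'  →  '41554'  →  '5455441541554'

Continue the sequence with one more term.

4155441541554545544155455441541554

Applying the rule to each of the 13 symbols of 5455441541554 gives the pieces 415 54 415 415 54 54 554 415 54 554 415 415 54, which concatenate to the answer.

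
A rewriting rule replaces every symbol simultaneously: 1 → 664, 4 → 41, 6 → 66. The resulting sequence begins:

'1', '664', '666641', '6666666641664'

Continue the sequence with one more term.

666666666666666641664666641

Applying the rule to each of the 13 symbols of 6666666641664 gives the pieces 66 66 66 66 66 66 66 66 41 664 66 66 41, which concatenate to the answer.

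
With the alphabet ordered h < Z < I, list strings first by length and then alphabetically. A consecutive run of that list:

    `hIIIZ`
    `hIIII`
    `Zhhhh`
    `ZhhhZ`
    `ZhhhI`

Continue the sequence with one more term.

ZhhZh

The successor of ZhhhI increments the rightmost position that isn't already I and resets every position after it to h.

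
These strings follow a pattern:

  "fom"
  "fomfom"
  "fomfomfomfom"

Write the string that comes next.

s(k+1) = s(k)·s(k) — each term doubles the last.
Doubling fomfomfomfom:

fomfomfomfomfomfomfomfom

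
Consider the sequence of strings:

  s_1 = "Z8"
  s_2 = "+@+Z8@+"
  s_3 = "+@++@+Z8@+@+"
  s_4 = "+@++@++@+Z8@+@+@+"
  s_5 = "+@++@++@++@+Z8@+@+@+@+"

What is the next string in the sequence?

Each term wraps the previous one in +@+ on the left and @+ on the right.
So the next term is +@+·+@++@++@++@+Z8@+@+@+@+·@+.

+@++@++@++@++@+Z8@+@+@+@+@+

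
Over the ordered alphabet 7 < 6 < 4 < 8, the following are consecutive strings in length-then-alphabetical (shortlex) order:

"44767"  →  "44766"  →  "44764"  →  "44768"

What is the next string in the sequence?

44747

The successor of 44768 increments the rightmost position that isn't already 8 and resets every position after it to 7.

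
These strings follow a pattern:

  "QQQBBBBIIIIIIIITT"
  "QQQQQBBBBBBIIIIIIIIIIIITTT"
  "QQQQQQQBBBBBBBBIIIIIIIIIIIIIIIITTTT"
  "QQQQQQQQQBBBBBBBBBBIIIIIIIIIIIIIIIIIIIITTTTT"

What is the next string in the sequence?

Reading off run lengths: Q runs 3, 5, 7, 9; B runs 4, 6, 8, 10; I runs 8, 12, 16, 20; T runs 2, 3, 4, 5 — each is linear in n, where the shown terms are n = 2, 3, 4, 5.
At n = 6 the blocks have lengths 11, 12, 24, 6.

QQQQQQQQQQQBBBBBBBBBBBBIIIIIIIIIIIIIIIIIIIIIIIITTTTTT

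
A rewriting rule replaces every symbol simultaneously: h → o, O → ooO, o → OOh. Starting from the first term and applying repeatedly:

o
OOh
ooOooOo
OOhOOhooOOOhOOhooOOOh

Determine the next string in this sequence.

ooOooOoooOooOoOOhOOhooOooOooOoooOooOoOOhOOhooOooOooOo

φ(OOhOOhooOOOhOOhooOOOh) expands symbol-by-symbol to ooO ooO o ooO ooO o OOh OOh ooO ooO ooO o ooO ooO o OOh OOh ooO ooO ooO o; joining the 21 pieces gives the next term.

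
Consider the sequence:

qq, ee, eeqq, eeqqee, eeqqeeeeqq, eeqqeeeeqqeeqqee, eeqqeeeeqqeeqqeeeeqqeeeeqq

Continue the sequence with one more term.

Each term (from the third on) is the previous term followed by the one before it: term 3 = ee·qq = eeqq.
So term 8 is eeqqeeeeqqeeqqeeeeqqeeeeqq·eeqqeeeeqqeeqqee.

eeqqeeeeqqeeqqeeeeqqeeeeqqeeqqeeeeqqeeqqee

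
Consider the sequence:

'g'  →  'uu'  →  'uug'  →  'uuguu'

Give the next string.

uuguuuug

From term 3 onward, concatenate the last term with the second-to-last: uu·g = uug, uug·uu = uuguu, …
So term 5 is uuguu·uug.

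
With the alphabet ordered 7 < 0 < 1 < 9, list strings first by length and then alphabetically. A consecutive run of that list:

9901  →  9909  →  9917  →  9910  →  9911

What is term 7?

Stepping forward 2 times from 9911: 9911 → 9919, then the target.

9997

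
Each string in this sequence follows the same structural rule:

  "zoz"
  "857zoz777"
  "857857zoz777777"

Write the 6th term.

857857857857857zoz777777777777777

s(k+1) = 857·s(k)·777, so each term gains 857 as a prefix and 777 as a suffix.
From 857857zoz777777, 3 further steps: 857857zoz777777 → 857857857zoz777777777 → 857857857857zoz777777777777 → (answer).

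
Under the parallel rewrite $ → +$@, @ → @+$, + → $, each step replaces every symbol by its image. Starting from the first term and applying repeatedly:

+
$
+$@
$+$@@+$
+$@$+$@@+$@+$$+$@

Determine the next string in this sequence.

φ(+$@$+$@@+$@+$$+$@) expands symbol-by-symbol to $ +$@ @+$ +$@ $ +$@ @+$ @+$ $ +$@ @+$ $ +$@ +$@ $ +$@ @+$; joining the 17 pieces gives the next term.

$+$@@+$+$@$+$@@+$@+$$+$@@+$$+$@+$@$+$@@+$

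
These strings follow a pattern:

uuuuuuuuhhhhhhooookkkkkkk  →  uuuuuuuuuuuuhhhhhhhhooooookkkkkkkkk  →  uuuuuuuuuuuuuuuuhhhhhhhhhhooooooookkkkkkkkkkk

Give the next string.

The n-th term is 4n u's then 2n+2 h's then 2n o's then 2n+3 k's, where the shown terms are n = 2, 3, 4.
For the next term, n = 5, so the run lengths are 20, 12, 10, 13.

uuuuuuuuuuuuuuuuuuuuhhhhhhhhhhhhooooooooookkkkkkkkkkkkk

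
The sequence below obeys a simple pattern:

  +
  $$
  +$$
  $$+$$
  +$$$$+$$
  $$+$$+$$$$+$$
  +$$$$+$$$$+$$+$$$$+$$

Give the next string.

From term 3 onward, concatenate the second-to-last term with the last: +·$$ = +$$, $$·+$$ = $$+$$, …
Continuing: $$+$$+$$$$+$$ · +$$$$+$$$$+$$+$$$$+$$ gives term 8.

$$+$$+$$$$+$$+$$$$+$$$$+$$+$$$$+$$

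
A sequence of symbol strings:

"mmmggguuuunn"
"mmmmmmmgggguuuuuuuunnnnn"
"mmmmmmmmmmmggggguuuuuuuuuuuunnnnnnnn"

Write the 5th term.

Reading off run lengths: m runs 3, 7, 11; g runs 3, 4, 5; u runs 4, 8, 12; n runs 2, 5, 8 — each is linear in n (n = 1, 2, …).
At n = 5 the blocks have lengths 19, 7, 20, 14.

mmmmmmmmmmmmmmmmmmmggggggguuuuuuuuuuuuuuuuuuuunnnnnnnnnnnnnn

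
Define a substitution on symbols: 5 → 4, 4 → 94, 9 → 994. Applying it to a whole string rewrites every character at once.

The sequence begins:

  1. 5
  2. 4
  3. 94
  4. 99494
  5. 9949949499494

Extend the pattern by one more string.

9949949499499494994949949949499494

φ(9949949499494) expands symbol-by-symbol to 994 994 94 994 994 94 994 94 994 994 94 994 94; joining the 13 pieces gives the next term.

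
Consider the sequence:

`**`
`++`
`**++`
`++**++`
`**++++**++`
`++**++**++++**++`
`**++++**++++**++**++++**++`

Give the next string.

++**++**++++**++**++++**++++**++**++++**++

Each term (from the third on) is the two preceding terms concatenated in order: term 3 = **·++ = **++.
Continuing: ++**++**++++**++ · **++++**++++**++**++++**++ gives term 8.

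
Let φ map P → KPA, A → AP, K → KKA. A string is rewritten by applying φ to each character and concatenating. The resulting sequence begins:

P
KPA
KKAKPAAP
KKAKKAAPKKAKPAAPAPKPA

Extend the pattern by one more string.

Replace each of the 21 characters of KKAKKAAPKKAKPAAPAPKPA in place — KKA KKA AP KKA KKA AP AP KPA KKA KKA AP KKA KPA AP AP KPA AP KPA KKA KPA AP — and concatenate.

KKAKKAAPKKAKKAAPAPKPAKKAKKAAPKKAKPAAPAPKPAAPKPAKKAKPAAP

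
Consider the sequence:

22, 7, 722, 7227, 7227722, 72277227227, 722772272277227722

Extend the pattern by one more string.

This is a Fibonacci-style word recurrence s(k) = s(k−1)·s(k−2): e.g. 7·22 = 722.
So term 8 is 722772272277227722·72277227227.

72277227227722772272277227227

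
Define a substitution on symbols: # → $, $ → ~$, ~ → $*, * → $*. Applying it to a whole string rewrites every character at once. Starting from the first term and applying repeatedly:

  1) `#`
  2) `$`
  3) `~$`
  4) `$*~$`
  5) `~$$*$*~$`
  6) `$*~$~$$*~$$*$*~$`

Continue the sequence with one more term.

Replace each of the 16 characters of $*~$~$$*~$$*$*~$ in place — ~$ $* $* ~$ $* ~$ ~$ $* $* ~$ ~$ $* ~$ $* $* ~$ — and concatenate.

~$$*$*~$$*~$~$$*$*~$~$$*~$$*$*~$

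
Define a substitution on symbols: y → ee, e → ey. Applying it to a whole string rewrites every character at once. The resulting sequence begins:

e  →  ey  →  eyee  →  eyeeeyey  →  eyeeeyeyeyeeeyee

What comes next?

φ(eyeeeyeyeyeeeyee) expands symbol-by-symbol to ey ee ey ey ey ee ey ee ey ee ey ey ey ee ey ey; joining the 16 pieces gives the next term.

eyeeeyeyeyeeeyeeeyeeeyeyeyeeeyey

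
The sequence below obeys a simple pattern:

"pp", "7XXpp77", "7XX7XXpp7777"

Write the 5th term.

Each term wraps the previous one in 7XX on the left and 77 on the right.
From 7XX7XXpp7777, 2 further steps: 7XX7XXpp7777 → 7XX7XX7XXpp777777 → (answer).

7XX7XX7XX7XXpp77777777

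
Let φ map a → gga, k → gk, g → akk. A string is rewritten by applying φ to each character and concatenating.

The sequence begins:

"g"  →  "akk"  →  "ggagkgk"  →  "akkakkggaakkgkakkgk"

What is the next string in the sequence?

Applying the rule to each of the 19 symbols of akkakkggaakkgkakkgk gives the pieces gga gk gk gga gk gk akk akk gga gga gk gk akk gk gga gk gk akk gk, which concatenate to the answer.

ggagkgkggagkgkakkakkggaggagkgkakkgkggagkgkakkgk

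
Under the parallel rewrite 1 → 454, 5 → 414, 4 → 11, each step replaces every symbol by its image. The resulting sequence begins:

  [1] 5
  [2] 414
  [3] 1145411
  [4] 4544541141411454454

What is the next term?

11414111141411454454114541145445411414111141411

Applying the rule to each of the 19 symbols of 4544541141411454454 gives the pieces 11 414 11 11 414 11 454 454 11 454 11 454 454 11 414 11 11 414 11, which concatenate to the answer.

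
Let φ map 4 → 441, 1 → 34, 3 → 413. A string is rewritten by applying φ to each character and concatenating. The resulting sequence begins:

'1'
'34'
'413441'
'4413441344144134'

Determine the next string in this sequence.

Replace each of the 16 characters of 4413441344144134 in place — 441 441 34 413 441 441 34 413 441 441 34 441 441 34 413 441 — and concatenate.

44144134413441441344134414413444144134413441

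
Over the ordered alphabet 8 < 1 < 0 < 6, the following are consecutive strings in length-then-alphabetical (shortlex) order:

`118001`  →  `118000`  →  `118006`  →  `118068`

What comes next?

The successor of 118068 increments the rightmost position that isn't already 6 and resets every position after it to 8.

118061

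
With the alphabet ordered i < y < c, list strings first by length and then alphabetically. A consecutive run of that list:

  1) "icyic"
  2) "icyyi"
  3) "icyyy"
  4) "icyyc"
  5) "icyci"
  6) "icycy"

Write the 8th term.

iccii

Stepping forward 2 times from icycy: icycy → icycc, then the target.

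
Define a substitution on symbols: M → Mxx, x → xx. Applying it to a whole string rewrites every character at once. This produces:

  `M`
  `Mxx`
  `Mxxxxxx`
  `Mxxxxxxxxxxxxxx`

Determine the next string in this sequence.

Rewriting the 15 symbols of Mxxxxxxxxxxxxxx one by one yields Mxx xx xx xx xx xx xx xx xx xx xx xx xx xx xx; concatenated:

Mxxxxxxxxxxxxxxxxxxxxxxxxxxxxxx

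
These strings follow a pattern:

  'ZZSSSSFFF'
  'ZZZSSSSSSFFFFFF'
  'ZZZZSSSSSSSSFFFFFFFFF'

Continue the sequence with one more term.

Each string has the form Z^{n+1} S^{2n+2} F^{3n} (n = 1, 2, …).
For the next term, n = 4, so the run lengths are 5, 10, 12.

ZZZZZSSSSSSSSSSFFFFFFFFFFFF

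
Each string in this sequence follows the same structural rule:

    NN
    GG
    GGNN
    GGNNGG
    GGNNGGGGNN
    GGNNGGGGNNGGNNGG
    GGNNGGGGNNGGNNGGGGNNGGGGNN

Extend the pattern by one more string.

Each term (from the third on) is the previous term followed by the one before it: term 3 = GG·NN = GGNN.
The next term joins GGNNGGGGNNGGNNGGGGNNGGGGNN and GGNNGGGGNNGGNNGG.

GGNNGGGGNNGGNNGGGGNNGGGGNNGGNNGGGGNNGGNNGG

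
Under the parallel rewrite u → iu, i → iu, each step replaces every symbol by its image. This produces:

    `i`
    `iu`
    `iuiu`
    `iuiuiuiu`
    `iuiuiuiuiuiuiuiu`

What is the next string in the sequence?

Rewriting the 16 symbols of iuiuiuiuiuiuiuiu one by one yields iu iu iu iu iu iu iu iu iu iu iu iu iu iu iu iu; concatenated:

iuiuiuiuiuiuiuiuiuiuiuiuiuiuiuiu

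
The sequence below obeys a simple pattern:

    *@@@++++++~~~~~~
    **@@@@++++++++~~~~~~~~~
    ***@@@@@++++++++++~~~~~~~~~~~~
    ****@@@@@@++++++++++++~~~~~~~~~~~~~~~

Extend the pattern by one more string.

*****@@@@@@@++++++++++++++~~~~~~~~~~~~~~~~~~

Each string has the form *^{n-1} @^{n+1} +^{2n+2} ~^{3n}, where the shown terms are n = 2, 3, 4, 5.
For the next term, n = 6, so the run lengths are 5, 7, 14, 18.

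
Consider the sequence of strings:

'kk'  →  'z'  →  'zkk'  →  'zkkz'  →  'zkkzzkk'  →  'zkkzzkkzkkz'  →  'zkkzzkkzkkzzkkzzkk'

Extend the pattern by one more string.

From term 3 onward, concatenate the last term with the second-to-last: z·kk = zkk, zkk·z = zkkz, …
Continuing: zkkzzkkzkkzzkkzzkk · zkkzzkkzkkz gives term 8.

zkkzzkkzkkzzkkzzkkzkkzzkkzkkz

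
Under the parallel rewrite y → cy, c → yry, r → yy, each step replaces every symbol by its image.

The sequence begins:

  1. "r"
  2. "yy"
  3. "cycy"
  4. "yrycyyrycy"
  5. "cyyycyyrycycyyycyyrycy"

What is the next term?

Applying the rule to each of the 22 symbols of cyyycyyrycycyyycyyrycy gives the pieces yry cy cy cy yry cy cy yy cy yry cy yry cy cy cy yry cy cy yy cy yry cy, which concatenate to the answer.

yrycycycyyrycycyyycyyrycyyrycycycyyrycycyyycyyrycy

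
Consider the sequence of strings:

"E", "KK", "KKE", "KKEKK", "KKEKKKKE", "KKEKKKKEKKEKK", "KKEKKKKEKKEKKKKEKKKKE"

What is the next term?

KKEKKKKEKKEKKKKEKKKKEKKEKKKKEKKEKK

From term 3 onward, concatenate the last term with the second-to-last: KK·E = KKE, KKE·KK = KKEKK, …
The next term joins KKEKKKKEKKEKKKKEKKKKE and KKEKKKKEKKEKK.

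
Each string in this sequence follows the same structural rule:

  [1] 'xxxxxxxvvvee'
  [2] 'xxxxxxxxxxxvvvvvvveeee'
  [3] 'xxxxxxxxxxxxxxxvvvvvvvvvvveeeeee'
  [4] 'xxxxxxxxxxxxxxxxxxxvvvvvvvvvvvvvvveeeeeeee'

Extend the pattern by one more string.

The n-th term is 4n+3 x's then 4n-1 v's then 2n e's (n = 1, 2, …).
At n = 5 the blocks have lengths 23, 19, 10.

xxxxxxxxxxxxxxxxxxxxxxxvvvvvvvvvvvvvvvvvvveeeeeeeeee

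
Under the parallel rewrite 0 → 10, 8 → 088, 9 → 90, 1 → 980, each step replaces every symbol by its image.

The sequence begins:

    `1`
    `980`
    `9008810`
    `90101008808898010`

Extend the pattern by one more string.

Applying the rule to each of the 17 symbols of 90101008808898010 gives the pieces 90 10 980 10 980 10 10 088 088 10 088 088 90 088 10 980 10, which concatenate to the answer.

901098010980101008808810088088900881098010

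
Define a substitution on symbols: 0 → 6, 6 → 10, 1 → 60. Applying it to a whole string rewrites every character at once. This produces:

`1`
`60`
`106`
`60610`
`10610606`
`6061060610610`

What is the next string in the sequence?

Rewriting the 13 symbols of 6061060610610 one by one yields 10 6 10 60 6 10 6 10 60 6 10 60 6; concatenated:

106106061061060610606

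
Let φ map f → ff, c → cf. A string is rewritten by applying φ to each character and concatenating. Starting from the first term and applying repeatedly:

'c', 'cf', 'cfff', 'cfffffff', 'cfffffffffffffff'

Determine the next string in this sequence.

φ(cfffffffffffffff) expands symbol-by-symbol to cf ff ff ff ff ff ff ff ff ff ff ff ff ff ff ff; joining the 16 pieces gives the next term.

cfffffffffffffffffffffffffffffff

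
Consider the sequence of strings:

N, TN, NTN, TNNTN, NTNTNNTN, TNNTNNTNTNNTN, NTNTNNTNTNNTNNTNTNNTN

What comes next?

This is a Fibonacci-style word recurrence s(k) = s(k−2)·s(k−1): e.g. N·TN = NTN.
The next term joins TNNTNNTNTNNTN and NTNTNNTNTNNTNNTNTNNTN.

TNNTNNTNTNNTNNTNTNNTNTNNTNNTNTNNTN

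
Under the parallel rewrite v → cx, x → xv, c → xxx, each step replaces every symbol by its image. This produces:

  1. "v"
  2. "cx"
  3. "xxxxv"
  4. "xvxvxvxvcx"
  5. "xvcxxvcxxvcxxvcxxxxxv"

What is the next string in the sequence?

xvcxxxxxvxvcxxxxxvxvcxxxxxvxvcxxxxxvxvxvxvxvcx

Replace each of the 21 characters of xvcxxvcxxvcxxvcxxxxxv in place — xv cx xxx xv xv cx xxx xv xv cx xxx xv xv cx xxx xv xv xv xv xv cx — and concatenate.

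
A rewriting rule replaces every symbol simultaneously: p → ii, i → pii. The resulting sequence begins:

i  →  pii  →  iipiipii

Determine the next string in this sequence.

piipiiiipiipiiiipiipii

Rewriting each symbol of iipiipii: i→pii, i→pii, p→ii, i→pii, i→pii, p→ii, i→pii, i→pii, which concatenates to pii pii ii pii pii ii pii pii.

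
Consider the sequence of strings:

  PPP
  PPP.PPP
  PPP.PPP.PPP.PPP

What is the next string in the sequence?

PPP.PPP.PPP.PPP.PPP.PPP.PPP.PPP

Every step duplicates the string with '.' between the halves.
One more doubling of PPP.PPP.PPP.PPP gives the answer.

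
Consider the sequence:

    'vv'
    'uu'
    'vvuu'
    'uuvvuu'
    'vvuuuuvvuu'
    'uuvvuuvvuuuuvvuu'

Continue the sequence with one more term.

From term 3 onward, concatenate the second-to-last term with the last: vv·uu = vvuu, uu·vvuu = uuvvuu, …
The next term joins vvuuuuvvuu and uuvvuuvvuuuuvvuu.

vvuuuuvvuuuuvvuuvvuuuuvvuu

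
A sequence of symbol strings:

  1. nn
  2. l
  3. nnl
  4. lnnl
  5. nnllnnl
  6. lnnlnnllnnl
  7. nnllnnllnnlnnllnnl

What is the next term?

This is a Fibonacci-style word recurrence s(k) = s(k−2)·s(k−1): e.g. nn·l = nnl.
Continuing: lnnlnnllnnl · nnllnnllnnlnnllnnl gives term 8.

lnnlnnllnnlnnllnnllnnlnnllnnl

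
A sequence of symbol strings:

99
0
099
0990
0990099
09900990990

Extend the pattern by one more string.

099009909900990099

This is a Fibonacci-style word recurrence s(k) = s(k−1)·s(k−2): e.g. 0·99 = 099.
So term 7 is 09900990990·0990099.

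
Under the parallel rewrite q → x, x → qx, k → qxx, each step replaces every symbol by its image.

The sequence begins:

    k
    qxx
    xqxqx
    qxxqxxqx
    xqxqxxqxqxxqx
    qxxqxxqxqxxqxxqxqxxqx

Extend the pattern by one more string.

xqxqxxqxqxxqxxqxqxxqxqxxqxxqxqxxqx

Replace each of the 21 characters of qxxqxxqxqxxqxxqxqxxqx in place — x qx qx x qx qx x qx x qx qx x qx qx x qx x qx qx x qx — and concatenate.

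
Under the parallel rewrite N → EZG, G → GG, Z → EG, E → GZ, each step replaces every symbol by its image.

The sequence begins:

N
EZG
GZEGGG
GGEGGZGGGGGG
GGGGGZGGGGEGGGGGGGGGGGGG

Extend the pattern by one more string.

Rewriting the 24 symbols of GGGGGZGGGGEGGGGGGGGGGGGG one by one yields GG GG GG GG GG EG GG GG GG GG GZ GG GG GG GG GG GG GG GG GG GG GG GG GG; concatenated:

GGGGGGGGGGEGGGGGGGGGGZGGGGGGGGGGGGGGGGGGGGGGGGGG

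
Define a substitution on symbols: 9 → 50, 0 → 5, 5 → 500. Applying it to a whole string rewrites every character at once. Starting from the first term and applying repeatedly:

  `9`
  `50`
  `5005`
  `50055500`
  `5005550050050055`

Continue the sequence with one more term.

Rewriting the 16 symbols of 5005550050050055 one by one yields 500 5 5 500 500 500 5 5 500 5 5 500 5 5 500 500; concatenated:

50055500500500555005550055500500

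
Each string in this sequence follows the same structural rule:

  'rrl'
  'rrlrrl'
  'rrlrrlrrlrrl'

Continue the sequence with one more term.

Every step duplicates the string.
So the next term is two copies of rrlrrlrrlrrl.

rrlrrlrrlrrlrrlrrlrrlrrl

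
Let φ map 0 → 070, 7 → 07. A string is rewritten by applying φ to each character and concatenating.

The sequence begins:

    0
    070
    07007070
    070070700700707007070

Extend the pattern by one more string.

0700707007007070070700700707007007070070700700707007070

φ(070070700700707007070) expands symbol-by-symbol to 070 07 070 070 07 070 07 070 070 07 070 070 07 070 07 070 070 07 070 07 070; joining the 21 pieces gives the next term.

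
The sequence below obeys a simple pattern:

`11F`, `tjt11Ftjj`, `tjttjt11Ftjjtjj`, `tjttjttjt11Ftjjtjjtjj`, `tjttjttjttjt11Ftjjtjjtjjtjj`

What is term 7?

Each term wraps the previous one in tjt on the left and tjj on the right.
From tjttjttjttjt11Ftjjtjjtjjtjj, 2 further steps: tjttjttjttjt11Ftjjtjjtjjtjj → tjttjttjttjttjt11Ftjjtjjtjjtjjtjj → (answer).

tjttjttjttjttjttjt11Ftjjtjjtjjtjjtjjtjj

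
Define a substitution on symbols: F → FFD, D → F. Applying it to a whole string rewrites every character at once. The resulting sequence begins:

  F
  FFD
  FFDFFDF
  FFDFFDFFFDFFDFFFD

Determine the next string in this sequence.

Applying the rule to each of the 17 symbols of FFDFFDFFFDFFDFFFD gives the pieces FFD FFD F FFD FFD F FFD FFD FFD F FFD FFD F FFD FFD FFD F, which concatenate to the answer.

FFDFFDFFFDFFDFFFDFFDFFDFFFDFFDFFFDFFDFFDF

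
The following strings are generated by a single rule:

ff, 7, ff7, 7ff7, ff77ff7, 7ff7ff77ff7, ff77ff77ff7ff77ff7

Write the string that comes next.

7ff7ff77ff7ff77ff77ff7ff77ff7

From term 3 onward, concatenate the second-to-last term with the last: ff·7 = ff7, 7·ff7 = 7ff7, …
The next term joins 7ff7ff77ff7 and ff77ff77ff7ff77ff7.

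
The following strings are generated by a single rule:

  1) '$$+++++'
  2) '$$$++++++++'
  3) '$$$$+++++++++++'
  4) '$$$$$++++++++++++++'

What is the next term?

$$$$$$+++++++++++++++++

The n-th term is n $'s then 3n-1 +'s, where the shown terms are n = 2, 3, 4, 5.
At n = 6 the blocks have lengths 6, 17.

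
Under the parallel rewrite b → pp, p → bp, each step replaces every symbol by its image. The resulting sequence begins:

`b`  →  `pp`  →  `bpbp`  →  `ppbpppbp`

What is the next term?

bpbpppbpbpbpppbp

Expanding ppbpppbp: p→bp, p→bp, b→pp, p→bp, p→bp, p→bp, b→pp, p→bp. Concatenated: bp bp pp bp bp bp pp bp.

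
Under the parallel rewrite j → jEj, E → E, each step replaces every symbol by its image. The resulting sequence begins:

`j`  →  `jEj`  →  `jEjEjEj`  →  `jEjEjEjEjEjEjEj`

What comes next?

Replace each of the 15 characters of jEjEjEjEjEjEjEj in place — jEj E jEj E jEj E jEj E jEj E jEj E jEj E jEj — and concatenate.

jEjEjEjEjEjEjEjEjEjEjEjEjEjEjEj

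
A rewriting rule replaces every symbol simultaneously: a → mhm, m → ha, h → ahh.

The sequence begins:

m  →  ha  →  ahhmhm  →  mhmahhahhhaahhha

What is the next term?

Rewriting the 16 symbols of mhmahhahhhaahhha one by one yields ha ahh ha mhm ahh ahh mhm ahh ahh ahh mhm mhm ahh ahh ahh mhm; concatenated:

haahhhamhmahhahhmhmahhahhahhmhmmhmahhahhahhmhm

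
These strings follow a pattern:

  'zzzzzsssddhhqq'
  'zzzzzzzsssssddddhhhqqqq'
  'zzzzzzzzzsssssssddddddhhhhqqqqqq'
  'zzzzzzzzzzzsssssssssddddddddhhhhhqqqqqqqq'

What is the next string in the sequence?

zzzzzzzzzzzzzsssssssssssddddddddddhhhhhhqqqqqqqqqq

Term n consists of 2n+3 z's, followed by 2n+1 s's, followed by 2n d's, followed by n+1 h's, followed by 2n q's (n = 1, 2, …).
Setting n = 5 gives 13, 11, 10, 6, 10 characters in each block.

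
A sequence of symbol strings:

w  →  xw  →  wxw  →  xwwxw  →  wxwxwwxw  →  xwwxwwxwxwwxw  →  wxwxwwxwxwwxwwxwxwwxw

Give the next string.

From term 3 onward, concatenate the second-to-last term with the last: w·xw = wxw, xw·wxw = xwwxw, …
So term 8 is xwwxwwxwxwwxw·wxwxwwxwxwwxwwxwxwwxw.

xwwxwwxwxwwxwwxwxwwxwxwwxwwxwxwwxw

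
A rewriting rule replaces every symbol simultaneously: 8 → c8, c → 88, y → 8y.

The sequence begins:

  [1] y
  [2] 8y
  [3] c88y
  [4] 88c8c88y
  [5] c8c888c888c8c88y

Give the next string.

Applying the rule to each of the 16 symbols of c8c888c888c8c88y gives the pieces 88 c8 88 c8 c8 c8 88 c8 c8 c8 88 c8 88 c8 c8 8y, which concatenate to the answer.

88c888c8c8c888c8c8c888c888c8c88y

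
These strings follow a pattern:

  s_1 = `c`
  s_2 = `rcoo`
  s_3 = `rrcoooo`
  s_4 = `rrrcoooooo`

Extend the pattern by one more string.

rrrrcoooooooo

Each term wraps the previous one in r on the left and oo on the right.
One more step from rrrcoooooo gives the answer.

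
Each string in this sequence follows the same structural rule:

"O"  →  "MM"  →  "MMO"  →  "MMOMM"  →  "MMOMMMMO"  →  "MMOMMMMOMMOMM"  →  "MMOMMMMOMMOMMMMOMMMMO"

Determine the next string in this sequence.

MMOMMMMOMMOMMMMOMMMMOMMOMMMMOMMOMM

Each term (from the third on) is the previous term followed by the one before it: term 3 = MM·O = MMO.
Continuing: MMOMMMMOMMOMMMMOMMMMO · MMOMMMMOMMOMM gives term 8.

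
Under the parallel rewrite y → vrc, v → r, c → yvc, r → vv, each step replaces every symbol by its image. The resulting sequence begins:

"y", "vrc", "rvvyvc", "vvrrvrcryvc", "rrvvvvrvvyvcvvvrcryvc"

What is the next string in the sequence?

vvvvrrrrvvrrvrcryvcrrrvvyvcvvvrcryvc

Replace each of the 21 characters of rrvvvvrvvyvcvvvrcryvc in place — vv vv r r r r vv r r vrc r yvc r r r vv yvc vv vrc r yvc — and concatenate.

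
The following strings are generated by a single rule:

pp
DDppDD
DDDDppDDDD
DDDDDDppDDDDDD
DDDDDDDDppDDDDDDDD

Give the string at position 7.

s(k+1) = DD·s(k)·DD, so each term gains DD as a prefix and DD as a suffix.
From DDDDDDDDppDDDDDDDD, 2 further steps: DDDDDDDDppDDDDDDDD → DDDDDDDDDDppDDDDDDDDDD → (answer).

DDDDDDDDDDDDppDDDDDDDDDDDD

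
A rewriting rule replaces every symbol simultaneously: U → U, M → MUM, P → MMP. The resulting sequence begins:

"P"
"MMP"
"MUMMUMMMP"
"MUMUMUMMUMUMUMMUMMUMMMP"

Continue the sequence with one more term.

Rewriting the 23 symbols of MUMUMUMMUMUMUMMUMMUMMMP one by one yields MUM U MUM U MUM U MUM MUM U MUM U MUM U MUM MUM U MUM MUM U MUM MUM MUM MMP; concatenated:

MUMUMUMUMUMUMUMMUMUMUMUMUMUMUMMUMUMUMMUMUMUMMUMMUMMMP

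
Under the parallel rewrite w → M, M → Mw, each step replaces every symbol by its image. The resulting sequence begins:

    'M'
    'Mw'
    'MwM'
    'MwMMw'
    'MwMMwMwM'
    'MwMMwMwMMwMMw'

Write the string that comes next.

φ(MwMMwMwMMwMMw) expands symbol-by-symbol to Mw M Mw Mw M Mw M Mw Mw M Mw Mw M; joining the 13 pieces gives the next term.

MwMMwMwMMwMMwMwMMwMwM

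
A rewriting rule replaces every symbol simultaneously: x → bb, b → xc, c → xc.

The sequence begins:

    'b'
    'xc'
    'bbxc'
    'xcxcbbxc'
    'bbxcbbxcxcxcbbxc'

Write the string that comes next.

xcxcbbxcxcxcbbxcbbxcbbxcxcxcbbxc

Replace each of the 16 characters of bbxcbbxcxcxcbbxc in place — xc xc bb xc xc xc bb xc bb xc bb xc xc xc bb xc — and concatenate.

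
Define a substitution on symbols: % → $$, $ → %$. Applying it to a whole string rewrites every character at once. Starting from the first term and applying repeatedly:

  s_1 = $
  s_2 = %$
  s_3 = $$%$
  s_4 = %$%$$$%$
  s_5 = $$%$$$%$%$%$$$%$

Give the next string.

Rewriting the 16 symbols of $$%$$$%$%$%$$$%$ one by one yields %$ %$ $$ %$ %$ %$ $$ %$ $$ %$ $$ %$ %$ %$ $$ %$; concatenated:

%$%$$$%$%$%$$$%$$$%$$$%$%$%$$$%$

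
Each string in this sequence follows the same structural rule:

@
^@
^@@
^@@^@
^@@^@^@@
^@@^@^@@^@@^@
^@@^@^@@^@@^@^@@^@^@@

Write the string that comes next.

^@@^@^@@^@@^@^@@^@^@@^@@^@^@@^@@^@

From term 3 onward, concatenate the last term with the second-to-last: ^@·@ = ^@@, ^@@·^@ = ^@@^@, …
The next term joins ^@@^@^@@^@@^@^@@^@^@@ and ^@@^@^@@^@@^@.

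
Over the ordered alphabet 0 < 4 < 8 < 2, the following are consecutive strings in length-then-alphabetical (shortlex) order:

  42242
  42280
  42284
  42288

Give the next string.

42282

The successor of 42288 increments the rightmost position that isn't already 2 and resets every position after it to 0.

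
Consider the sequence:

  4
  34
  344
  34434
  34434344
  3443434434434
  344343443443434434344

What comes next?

From term 3 onward, concatenate the last term with the second-to-last: 34·4 = 344, 344·34 = 34434, …
The next term joins 344343443443434434344 and 3443434434434.

3443434434434344343443443434434434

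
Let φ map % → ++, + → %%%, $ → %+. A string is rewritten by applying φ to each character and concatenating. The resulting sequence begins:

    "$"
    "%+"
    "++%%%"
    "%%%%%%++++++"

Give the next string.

++++++++++++%%%%%%%%%%%%%%%%%%

Rewriting each symbol of %%%%%%++++++: %→++, %→++, %→++, %→++, %→++, %→++, +→%%%, +→%%%, +→%%%, +→%%%, +→%%%, +→%%%, which concatenates to ++ ++ ++ ++ ++ ++ %%% %%% %%% %%% %%% %%%.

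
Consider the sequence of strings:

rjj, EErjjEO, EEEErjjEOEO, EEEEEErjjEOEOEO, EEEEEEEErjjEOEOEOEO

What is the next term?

Every step adds EE to the front and EO to the end of the previous string.
So the next term is EE·EEEEEEEErjjEOEOEOEO·EO.

EEEEEEEEEErjjEOEOEOEOEO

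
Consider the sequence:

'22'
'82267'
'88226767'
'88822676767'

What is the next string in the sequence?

Every step adds 8 to the front and 67 to the end of the previous string.
Applying this once more to 88822676767:

88882267676767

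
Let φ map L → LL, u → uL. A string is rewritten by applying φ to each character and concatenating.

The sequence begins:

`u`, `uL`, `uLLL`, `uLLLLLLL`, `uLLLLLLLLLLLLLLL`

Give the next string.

Applying the rule to each of the 16 symbols of uLLLLLLLLLLLLLLL gives the pieces uL LL LL LL LL LL LL LL LL LL LL LL LL LL LL LL, which concatenate to the answer.

uLLLLLLLLLLLLLLLLLLLLLLLLLLLLLLL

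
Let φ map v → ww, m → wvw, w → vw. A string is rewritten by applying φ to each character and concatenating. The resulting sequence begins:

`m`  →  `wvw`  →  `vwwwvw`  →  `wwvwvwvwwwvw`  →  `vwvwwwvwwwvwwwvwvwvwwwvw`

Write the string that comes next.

wwvwwwvwvwvwwwvwvwvwwwvwvwvwwwvwwwvwwwvwvwvwwwvw

Replace each of the 24 characters of vwvwwwvwwwvwwwvwvwvwwwvw in place — ww vw ww vw vw vw ww vw vw vw ww vw vw vw ww vw ww vw ww vw vw vw ww vw — and concatenate.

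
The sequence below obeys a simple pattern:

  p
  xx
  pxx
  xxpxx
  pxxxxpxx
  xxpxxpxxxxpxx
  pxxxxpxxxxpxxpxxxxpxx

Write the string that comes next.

Each term (from the third on) is the two preceding terms concatenated in order: term 3 = p·xx = pxx.
The next term joins xxpxxpxxxxpxx and pxxxxpxxxxpxxpxxxxpxx.

xxpxxpxxxxpxxpxxxxpxxxxpxxpxxxxpxx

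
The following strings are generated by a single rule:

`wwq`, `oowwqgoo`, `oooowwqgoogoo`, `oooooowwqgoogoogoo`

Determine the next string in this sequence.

oooooooowwqgoogoogoogoo

Every step adds oo to the front and goo to the end of the previous string.
One more step from oooooowwqgoogoogoo gives the answer.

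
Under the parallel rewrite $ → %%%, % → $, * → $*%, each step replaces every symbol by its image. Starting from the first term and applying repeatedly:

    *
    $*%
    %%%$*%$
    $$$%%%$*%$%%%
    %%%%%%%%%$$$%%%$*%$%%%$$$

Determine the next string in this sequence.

Rewriting the 25 symbols of %%%%%%%%%$$$%%%$*%$%%%$$$ one by one yields $ $ $ $ $ $ $ $ $ %%% %%% %%% $ $ $ %%% $*% $ %%% $ $ $ %%% %%% %%%; concatenated:

$$$$$$$$$%%%%%%%%%$$$%%%$*%$%%%$$$%%%%%%%%%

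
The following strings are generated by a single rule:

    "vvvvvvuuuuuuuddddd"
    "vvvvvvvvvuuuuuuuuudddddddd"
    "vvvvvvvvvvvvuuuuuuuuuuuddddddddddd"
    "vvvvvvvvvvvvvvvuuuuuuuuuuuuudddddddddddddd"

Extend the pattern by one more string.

Reading off run lengths: v runs 6, 9, 12, 15; u runs 7, 9, 11, 13; d runs 5, 8, 11, 14 — each is linear in n, where the shown terms are n = 2, 3, 4, 5.
At n = 6 the blocks have lengths 18, 15, 17.

vvvvvvvvvvvvvvvvvvuuuuuuuuuuuuuuuddddddddddddddddd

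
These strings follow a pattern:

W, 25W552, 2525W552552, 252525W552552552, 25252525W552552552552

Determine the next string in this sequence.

Each term wraps the previous one in 25 on the left and 552 on the right.
Applying this once more to 25252525W552552552552:

2525252525W552552552552552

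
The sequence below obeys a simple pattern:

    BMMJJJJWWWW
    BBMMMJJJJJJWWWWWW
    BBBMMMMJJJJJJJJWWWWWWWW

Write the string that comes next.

BBBBMMMMMJJJJJJJJJJWWWWWWWWWW

Term n consists of n B's, followed by n+1 M's, followed by 2n+2 J's, followed by 2n+2 W's (n = 1, 2, …).
For the next term, n = 4, so the run lengths are 4, 5, 10, 10.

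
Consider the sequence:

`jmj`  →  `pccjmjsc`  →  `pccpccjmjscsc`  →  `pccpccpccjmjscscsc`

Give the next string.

pccpccpccpccjmjscscscsc

Each term wraps the previous one in pcc on the left and sc on the right.
One more step from pccpccpccjmjscscsc gives the answer.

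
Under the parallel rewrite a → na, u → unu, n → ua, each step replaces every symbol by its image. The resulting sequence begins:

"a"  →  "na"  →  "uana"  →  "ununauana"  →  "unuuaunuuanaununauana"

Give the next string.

unuuaunuununaunuuaunuununauanaunuuaunuuanaununauana

φ(unuuaunuuanaununauana) expands symbol-by-symbol to unu ua unu unu na unu ua unu unu na ua na unu ua unu ua na unu na ua na; joining the 21 pieces gives the next term.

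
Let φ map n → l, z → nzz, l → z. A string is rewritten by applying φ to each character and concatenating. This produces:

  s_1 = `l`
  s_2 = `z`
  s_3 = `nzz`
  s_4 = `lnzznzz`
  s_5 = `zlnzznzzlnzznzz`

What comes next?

Replace each of the 15 characters of zlnzznzzlnzznzz in place — nzz z l nzz nzz l nzz nzz z l nzz nzz l nzz nzz — and concatenate.

nzzzlnzznzzlnzznzzzlnzznzzlnzznzz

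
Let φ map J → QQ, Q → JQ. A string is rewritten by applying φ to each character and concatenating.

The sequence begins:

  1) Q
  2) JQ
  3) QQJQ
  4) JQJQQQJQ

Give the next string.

Expanding JQJQQQJQ: J→QQ, Q→JQ, J→QQ, Q→JQ, Q→JQ, Q→JQ, J→QQ, Q→JQ. Concatenated: QQ JQ QQ JQ JQ JQ QQ JQ.

QQJQQQJQJQJQQQJQ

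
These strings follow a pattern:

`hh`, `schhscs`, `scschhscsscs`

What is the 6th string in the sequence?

scscscscschhscsscsscsscsscs

Every step adds sc to the front and scs to the end of the previous string.
From scschhscsscs, 3 further steps: scschhscsscs → scscschhscsscsscs → scscscschhscsscsscsscs → (answer).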